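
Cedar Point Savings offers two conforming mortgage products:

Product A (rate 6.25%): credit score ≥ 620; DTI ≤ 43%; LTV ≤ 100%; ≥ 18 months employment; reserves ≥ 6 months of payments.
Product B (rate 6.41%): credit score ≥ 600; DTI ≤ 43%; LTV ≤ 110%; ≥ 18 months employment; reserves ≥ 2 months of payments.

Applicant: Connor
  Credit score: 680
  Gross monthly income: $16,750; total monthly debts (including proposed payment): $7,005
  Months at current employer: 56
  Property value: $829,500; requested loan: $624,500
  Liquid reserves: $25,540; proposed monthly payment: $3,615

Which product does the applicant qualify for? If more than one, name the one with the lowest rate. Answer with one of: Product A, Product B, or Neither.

Product A

DTI = 7,005/16,750 = 41.8%.
LTV = 624,500/829,500 = 75.3%.
Reserves = 25,540/3,615 = 7.1 months.
Product A: score 680 ≥ 620; DTI 41.8% ≤ 43%; LTV 75.3% ≤ 100%; employment 56 ≥ 18 mo; reserves 7.1 ≥ 6 mo → qualifies.
Product B: score 680 ≥ 600; DTI 41.8% ≤ 43%; LTV 75.3% ≤ 110%; employment 56 ≥ 18 mo; reserves 7.1 ≥ 2 mo → qualifies.
Qualifying: Product A, Product B. Lowest rate is 6.25% → Product A.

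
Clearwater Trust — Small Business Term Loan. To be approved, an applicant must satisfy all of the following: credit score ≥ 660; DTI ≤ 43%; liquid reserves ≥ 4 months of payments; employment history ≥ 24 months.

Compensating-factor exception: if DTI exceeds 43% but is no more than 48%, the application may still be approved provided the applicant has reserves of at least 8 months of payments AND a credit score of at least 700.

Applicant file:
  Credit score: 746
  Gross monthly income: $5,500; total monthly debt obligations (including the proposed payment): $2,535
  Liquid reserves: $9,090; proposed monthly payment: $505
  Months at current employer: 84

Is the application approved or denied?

Credit score 746 ≥ 660 (meets base)
DTI = 2,535/5,500 = 46.1% > 43% — standard DTI limit exceeded.
Reserves = 9,090/505 = 18.0 months ≥ 4
Employment 84 ≥ 24 months
DTI 46.1% is within the 43%–48% exception band; checking compensating factors.
Reserves 18.0 ≥ 8 months; credit score 746 ≥ 700.
Both override conditions satisfied; DTI exception granted.

Approved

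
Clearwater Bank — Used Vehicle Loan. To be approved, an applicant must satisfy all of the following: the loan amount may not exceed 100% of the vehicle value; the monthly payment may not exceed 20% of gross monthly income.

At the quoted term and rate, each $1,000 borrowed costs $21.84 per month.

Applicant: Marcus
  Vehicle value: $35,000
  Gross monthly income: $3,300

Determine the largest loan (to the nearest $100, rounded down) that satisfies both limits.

$30,200

Payment cap: 20% × $3,300 = $660/month.
At $21.84 per $1,000, that supports 660/21.84 × 1,000 ≈ $30,219 → $30,200.
LTV cap: 100% × $35,000 = $35,000 → $35,000.
Binding constraint: payment-to-income.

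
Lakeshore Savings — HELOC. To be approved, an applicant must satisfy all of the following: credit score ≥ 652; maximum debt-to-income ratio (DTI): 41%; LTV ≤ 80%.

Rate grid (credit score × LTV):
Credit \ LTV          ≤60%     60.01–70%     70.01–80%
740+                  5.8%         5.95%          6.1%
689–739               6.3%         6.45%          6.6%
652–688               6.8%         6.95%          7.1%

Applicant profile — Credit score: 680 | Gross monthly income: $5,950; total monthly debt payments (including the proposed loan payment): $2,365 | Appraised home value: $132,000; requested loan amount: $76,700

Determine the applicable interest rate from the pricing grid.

6.8%

Credit score 680 ≥ 652; DTI = 2,365/5,950 = 39.7% ≤ 41%
Loan-to-value = 76,700/132,000 = 58.1% — pass (80% max)
Credit 680 → row 652–688; LTV 58.1% → column ≤60%. Grid cell → 6.8%.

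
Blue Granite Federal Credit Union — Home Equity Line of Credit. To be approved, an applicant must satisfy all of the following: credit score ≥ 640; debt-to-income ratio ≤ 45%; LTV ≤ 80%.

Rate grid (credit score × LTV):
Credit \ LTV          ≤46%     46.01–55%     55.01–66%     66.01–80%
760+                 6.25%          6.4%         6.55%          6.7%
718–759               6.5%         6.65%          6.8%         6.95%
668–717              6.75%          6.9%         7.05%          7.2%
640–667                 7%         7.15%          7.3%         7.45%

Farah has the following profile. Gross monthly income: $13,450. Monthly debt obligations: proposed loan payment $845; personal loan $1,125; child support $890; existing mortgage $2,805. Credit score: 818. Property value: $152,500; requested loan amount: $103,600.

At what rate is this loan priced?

Credit score 818 ≥ 640; Total monthly debts = (845 + 1,125 + 890 + 2,805) = 5,665. DTI: 5,665 ÷ 13,450 = 42.1%, within the 45% cap
LTV = 103,600/152,500 = 67.9% ≤ 80%
Row: 818 falls in 760+. Column: 67.9% falls in 66.01–80%. Rate = 6.7%.

6.7%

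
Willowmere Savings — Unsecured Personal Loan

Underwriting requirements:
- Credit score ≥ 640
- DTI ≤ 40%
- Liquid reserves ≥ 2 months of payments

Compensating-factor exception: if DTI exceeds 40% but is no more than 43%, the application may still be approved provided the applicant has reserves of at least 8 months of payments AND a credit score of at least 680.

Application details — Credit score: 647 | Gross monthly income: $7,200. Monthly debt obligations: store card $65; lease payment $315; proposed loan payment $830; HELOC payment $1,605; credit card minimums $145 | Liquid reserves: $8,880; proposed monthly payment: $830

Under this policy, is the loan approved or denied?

Denied

Credit score 647 ≥ 640 (meets base)
Total debts = (65 + 315 + 830 + 1,605 + 145) = 2,960. DTI: 2,960 ÷ 7,200 = 41.1%, over the 40% base limit.
Reserves = 8,880/830 = 10.7 months ≥ 2
41.1% falls in the override range (40%–43%), so the compensating-factor test applies.
Override check — reserves: 10.7 mo (ok); score: 647 (below 680).
Compensating-factor requirement not fully met.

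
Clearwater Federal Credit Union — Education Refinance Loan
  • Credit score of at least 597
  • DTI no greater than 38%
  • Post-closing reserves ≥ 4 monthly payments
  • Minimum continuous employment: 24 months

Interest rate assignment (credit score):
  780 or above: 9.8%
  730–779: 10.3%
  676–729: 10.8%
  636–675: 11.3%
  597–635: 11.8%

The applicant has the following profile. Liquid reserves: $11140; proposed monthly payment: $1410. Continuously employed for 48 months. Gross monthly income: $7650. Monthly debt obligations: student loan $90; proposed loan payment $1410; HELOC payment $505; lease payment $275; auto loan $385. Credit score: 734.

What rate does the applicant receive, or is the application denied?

Credit score 734 ≥ 597 (meets minimum)
Employment 48 ≥ 24 months
Liquid reserves cover 11,140/1,410 = 7.9 months — ≥ 4 required
Total monthly debts = (90 + 1,410 + 505 + 275 + 385) = 2,665. DTI = 2,665/7,650 = 34.8% ≤ 38%
All requirements met. Score 734 falls in the 730–779 tier → 10.3%.

Approved at 10.3%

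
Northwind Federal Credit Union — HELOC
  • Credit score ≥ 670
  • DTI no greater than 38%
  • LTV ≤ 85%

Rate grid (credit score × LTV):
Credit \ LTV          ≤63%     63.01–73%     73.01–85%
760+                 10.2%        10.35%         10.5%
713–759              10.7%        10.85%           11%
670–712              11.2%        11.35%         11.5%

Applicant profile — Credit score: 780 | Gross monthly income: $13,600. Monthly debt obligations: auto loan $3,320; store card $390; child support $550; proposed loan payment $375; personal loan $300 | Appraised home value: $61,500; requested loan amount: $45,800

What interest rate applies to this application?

10.5%

Credit score 780 ≥ 670; Total monthly debts = (3,320 + 390 + 550 + 375 + 300) = 4,935. DTI = 4,935/13,600 = 36.3% ≤ 38%
Loan-to-value = 45,800/61,500 = 74.5% — pass (85% max)
Row: 780 falls in 760+. Column: 74.5% falls in 73.01–85%. Rate = 10.5%.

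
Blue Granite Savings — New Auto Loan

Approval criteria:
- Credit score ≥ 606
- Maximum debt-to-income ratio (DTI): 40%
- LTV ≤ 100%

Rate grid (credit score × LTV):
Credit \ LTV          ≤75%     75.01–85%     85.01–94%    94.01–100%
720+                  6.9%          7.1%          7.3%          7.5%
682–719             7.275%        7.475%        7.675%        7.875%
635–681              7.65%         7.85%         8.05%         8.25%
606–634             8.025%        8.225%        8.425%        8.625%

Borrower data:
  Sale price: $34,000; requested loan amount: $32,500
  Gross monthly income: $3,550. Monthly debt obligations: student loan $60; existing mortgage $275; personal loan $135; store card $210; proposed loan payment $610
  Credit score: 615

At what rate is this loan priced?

Credit score 615 ≥ 606; Total monthly debts = (60 + 275 + 135 + 210 + 610) = 1,290. Debt-to-income = 1,290/3,550 = 36.3% — meets 40% limit
LTV: 32,500 ÷ 34,000 = 95.6%, within 100% cap
Score 615 is in the 606–634 band; LTV 95.6% is in the 94.01–100% band → 8.625%.

8.625%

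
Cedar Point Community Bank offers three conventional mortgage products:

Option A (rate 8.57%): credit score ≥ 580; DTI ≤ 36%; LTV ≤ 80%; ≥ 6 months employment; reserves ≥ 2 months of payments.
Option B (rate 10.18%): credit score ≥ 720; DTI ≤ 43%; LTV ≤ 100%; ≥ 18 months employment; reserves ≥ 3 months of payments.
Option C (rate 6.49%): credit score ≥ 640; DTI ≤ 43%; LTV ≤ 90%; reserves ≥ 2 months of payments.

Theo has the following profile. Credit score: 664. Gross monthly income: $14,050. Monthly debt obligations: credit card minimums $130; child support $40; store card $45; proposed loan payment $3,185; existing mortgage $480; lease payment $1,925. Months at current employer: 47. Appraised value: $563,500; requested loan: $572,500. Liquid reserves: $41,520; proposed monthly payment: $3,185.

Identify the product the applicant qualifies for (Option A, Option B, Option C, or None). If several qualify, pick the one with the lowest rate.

None

Total debts = (130 + 40 + 45 + 3,185 + 480 + 1,925) = 5,805; DTI = 5,805/14,050 = 41.3%.
LTV = 572,500/563,500 = 101.6%.
Reserves = 41,520/3,185 = 13.0 months.
Option A: score 664 ≥ 580; DTI 41.3% > 36%; LTV 101.6% > 80%; employment 47 ≥ 6 mo; reserves 13.0 ≥ 2 mo → does not qualify.
Option B: score 664 < 720; DTI 41.3% ≤ 43%; LTV 101.6% > 100%; employment 47 ≥ 18 mo; reserves 13.0 ≥ 3 mo → does not qualify.
Option C: score 664 ≥ 640; DTI 41.3% ≤ 43%; LTV 101.6% > 90%; reserves 13.0 ≥ 2 mo → does not qualify.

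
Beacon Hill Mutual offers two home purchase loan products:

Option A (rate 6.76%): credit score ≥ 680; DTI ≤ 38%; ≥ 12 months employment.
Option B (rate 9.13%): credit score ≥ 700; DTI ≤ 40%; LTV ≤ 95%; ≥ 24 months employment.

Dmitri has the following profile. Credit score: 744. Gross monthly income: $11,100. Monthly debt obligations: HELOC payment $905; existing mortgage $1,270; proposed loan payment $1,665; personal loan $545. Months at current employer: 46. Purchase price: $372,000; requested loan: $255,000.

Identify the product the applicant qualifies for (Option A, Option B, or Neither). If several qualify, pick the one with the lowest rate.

Total debts = (905 + 1,270 + 1,665 + 545) = 4,385; DTI = 4,385/11,100 = 39.5%.
LTV = 255,000/372,000 = 68.5%.
Option A: score 744 ≥ 680; DTI 39.5% > 38%; employment 46 ≥ 12 mo → does not qualify.
Option B: score 744 ≥ 700; DTI 39.5% ≤ 40%; LTV 68.5% ≤ 95%; employment 46 ≥ 24 mo → qualifies.

Option B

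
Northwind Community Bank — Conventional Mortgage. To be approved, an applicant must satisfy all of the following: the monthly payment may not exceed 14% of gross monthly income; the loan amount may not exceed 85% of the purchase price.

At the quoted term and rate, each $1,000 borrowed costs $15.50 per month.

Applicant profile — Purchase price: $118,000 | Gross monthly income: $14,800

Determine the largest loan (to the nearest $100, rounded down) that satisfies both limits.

Payment cap: 14% × $14,800 = $2,072/month.
At $15.50 per $1,000, that supports 2,072/15.50 × 1,000 ≈ $133,677 → $133,600.
LTV cap: 85% × $118,000 = $100,300 → $100,300.
Binding constraint: loan-to-value.

$100,300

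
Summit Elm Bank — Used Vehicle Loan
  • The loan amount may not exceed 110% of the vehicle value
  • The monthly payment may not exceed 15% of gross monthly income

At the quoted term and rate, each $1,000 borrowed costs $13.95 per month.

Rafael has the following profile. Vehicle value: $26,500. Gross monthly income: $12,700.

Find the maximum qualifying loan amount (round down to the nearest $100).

$29,100

Payment cap: 15% × $12,700 = $1,905/month.
At $13.95 per $1,000, that supports 1,905/13.95 × 1,000 ≈ $136,559 → $136,500.
LTV cap: 110% × $26,500 = $29,150 → $29,100.
Binding constraint: loan-to-value.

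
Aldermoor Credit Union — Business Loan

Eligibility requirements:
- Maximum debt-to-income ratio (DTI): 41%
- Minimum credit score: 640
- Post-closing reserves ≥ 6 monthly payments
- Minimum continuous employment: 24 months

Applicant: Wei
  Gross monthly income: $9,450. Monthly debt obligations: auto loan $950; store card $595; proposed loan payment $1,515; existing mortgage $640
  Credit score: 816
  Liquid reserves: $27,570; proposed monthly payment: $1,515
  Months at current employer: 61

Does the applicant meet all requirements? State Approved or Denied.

Total monthly debts = (950 + 595 + 1,515 + 640) = 3,700. DTI = 3,700/9,450 = 39.2% ≤ 41%
Credit score 816 ≥ 640 (meets)
Reserves: 27,570 ÷ 1,515 = 18.2 months (meets 6-month minimum)
Employment 61 ≥ 24 months
All criteria satisfied.

Approved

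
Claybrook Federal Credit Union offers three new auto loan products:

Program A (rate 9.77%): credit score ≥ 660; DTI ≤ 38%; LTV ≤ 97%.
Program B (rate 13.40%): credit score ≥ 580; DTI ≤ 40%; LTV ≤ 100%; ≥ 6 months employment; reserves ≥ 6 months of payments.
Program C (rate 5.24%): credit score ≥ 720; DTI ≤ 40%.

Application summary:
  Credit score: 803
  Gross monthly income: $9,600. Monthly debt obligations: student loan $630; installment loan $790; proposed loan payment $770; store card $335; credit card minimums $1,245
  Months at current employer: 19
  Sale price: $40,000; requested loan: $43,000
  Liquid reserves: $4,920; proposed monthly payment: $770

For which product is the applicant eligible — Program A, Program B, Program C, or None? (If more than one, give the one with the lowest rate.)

Total debts = (630 + 790 + 770 + 335 + 1,245) = 3,770; DTI = 3,770/9,600 = 39.3%.
LTV = 43,000/40,000 = 107.5%.
Reserves = 4,920/770 = 6.4 months.
Program A: score 803 ≥ 660; DTI 39.3% > 38%; LTV 107.5% > 97% → does not qualify.
Program B: score 803 ≥ 580; DTI 39.3% ≤ 40%; LTV 107.5% > 100%; employment 19 ≥ 6 mo; reserves 6.4 ≥ 6 mo → does not qualify.
Program C: score 803 ≥ 720; DTI 39.3% ≤ 40% → qualifies.

Program C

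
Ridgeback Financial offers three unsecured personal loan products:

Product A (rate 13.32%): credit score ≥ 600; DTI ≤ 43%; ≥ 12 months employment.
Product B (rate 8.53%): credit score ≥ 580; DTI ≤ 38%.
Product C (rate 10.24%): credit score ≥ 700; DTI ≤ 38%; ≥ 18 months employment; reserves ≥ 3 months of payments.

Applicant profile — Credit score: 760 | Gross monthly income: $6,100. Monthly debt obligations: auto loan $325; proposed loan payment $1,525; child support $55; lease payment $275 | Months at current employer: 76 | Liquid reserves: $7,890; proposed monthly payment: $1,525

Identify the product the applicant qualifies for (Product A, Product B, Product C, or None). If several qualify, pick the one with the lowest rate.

Product B

Total debts = (325 + 1,525 + 55 + 275) = 2,180; DTI = 2,180/6,100 = 35.7%.
Reserves = 7,890/1,525 = 5.2 months.
Product A: score 760 ≥ 600; DTI 35.7% ≤ 43%; employment 76 ≥ 12 mo → qualifies.
Product B: score 760 ≥ 580; DTI 35.7% ≤ 38% → qualifies.
Product C: score 760 ≥ 700; DTI 35.7% ≤ 38%; employment 76 ≥ 18 mo; reserves 5.2 ≥ 3 mo → qualifies.
Qualifying: Product A, Product B, Product C. Lowest rate is 8.53% → Product B.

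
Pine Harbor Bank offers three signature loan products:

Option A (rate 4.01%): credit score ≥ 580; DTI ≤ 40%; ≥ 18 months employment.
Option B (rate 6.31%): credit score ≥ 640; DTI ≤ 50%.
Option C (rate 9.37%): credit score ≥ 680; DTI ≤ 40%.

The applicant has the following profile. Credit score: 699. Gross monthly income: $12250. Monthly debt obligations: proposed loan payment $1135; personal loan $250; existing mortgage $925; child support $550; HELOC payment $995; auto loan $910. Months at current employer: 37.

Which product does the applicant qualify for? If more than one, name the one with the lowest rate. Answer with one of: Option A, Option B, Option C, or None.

Total debts = (1,135 + 250 + 925 + 550 + 995 + 910) = 4,765; DTI = 4,765/12,250 = 38.9%.
Option A: score 699 ≥ 580; DTI 38.9% ≤ 40%; employment 37 ≥ 18 mo → qualifies.
Option B: score 699 ≥ 640; DTI 38.9% ≤ 50% → qualifies.
Option C: score 699 ≥ 680; DTI 38.9% ≤ 40% → qualifies.
Qualifying: Option A, Option B, Option C. Lowest rate is 4.01% → Option A.

Option A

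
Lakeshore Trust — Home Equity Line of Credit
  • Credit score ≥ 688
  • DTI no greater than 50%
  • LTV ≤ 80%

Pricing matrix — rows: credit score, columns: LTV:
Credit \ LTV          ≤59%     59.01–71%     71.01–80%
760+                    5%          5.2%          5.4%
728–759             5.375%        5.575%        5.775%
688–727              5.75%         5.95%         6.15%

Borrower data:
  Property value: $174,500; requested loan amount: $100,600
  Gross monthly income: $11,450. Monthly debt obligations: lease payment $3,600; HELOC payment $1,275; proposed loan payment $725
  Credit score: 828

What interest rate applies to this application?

5%

Credit score 828 ≥ 688; Total monthly debts = (3,600 + 1,275 + 725) = 5,600. Debt-to-income = 5,600/11,450 = 48.9% — meets 50% limit
LTV = 100,600/174,500 = 57.7% ≤ 80%
Score 828 is in the 760+ band; LTV 57.7% is in the ≤59% band → 5%.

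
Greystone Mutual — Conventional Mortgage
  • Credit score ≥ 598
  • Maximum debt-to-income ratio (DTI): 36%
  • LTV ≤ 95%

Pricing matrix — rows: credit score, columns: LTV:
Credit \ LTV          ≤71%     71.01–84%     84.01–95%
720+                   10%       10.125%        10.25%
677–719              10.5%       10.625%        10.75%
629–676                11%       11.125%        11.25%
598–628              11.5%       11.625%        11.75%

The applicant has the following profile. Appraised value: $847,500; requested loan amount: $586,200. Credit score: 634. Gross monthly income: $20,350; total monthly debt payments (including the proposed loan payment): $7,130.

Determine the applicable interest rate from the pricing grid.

Credit score 634 ≥ 598; DTI: 7,130 ÷ 20,350 = 35%, within the 36% cap
LTV = 586,200/847,500 = 69.2% ≤ 95%
Row: 634 falls in 629–676. Column: 69.2% falls in ≤71%. Rate = 11%.

11%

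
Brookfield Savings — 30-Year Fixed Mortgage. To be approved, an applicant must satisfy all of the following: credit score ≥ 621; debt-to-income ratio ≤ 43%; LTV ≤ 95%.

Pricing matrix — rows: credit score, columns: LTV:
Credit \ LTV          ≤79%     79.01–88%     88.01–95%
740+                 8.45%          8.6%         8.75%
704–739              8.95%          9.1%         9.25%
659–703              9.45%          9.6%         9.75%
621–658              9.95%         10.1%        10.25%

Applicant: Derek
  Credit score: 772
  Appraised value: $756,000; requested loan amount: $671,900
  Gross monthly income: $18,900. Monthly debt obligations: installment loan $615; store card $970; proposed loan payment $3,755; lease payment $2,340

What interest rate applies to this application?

Credit score 772 ≥ 621; Total monthly debts = (615 + 970 + 3,755 + 2,340) = 7,680. Debt-to-income = 7,680/18,900 = 40.6% — meets 43% limit
LTV: 671,900 ÷ 756,000 = 88.9%, within 95% cap
Credit 772 → row 740+; LTV 88.9% → column 88.01–95%. Grid cell → 8.75%.

8.75%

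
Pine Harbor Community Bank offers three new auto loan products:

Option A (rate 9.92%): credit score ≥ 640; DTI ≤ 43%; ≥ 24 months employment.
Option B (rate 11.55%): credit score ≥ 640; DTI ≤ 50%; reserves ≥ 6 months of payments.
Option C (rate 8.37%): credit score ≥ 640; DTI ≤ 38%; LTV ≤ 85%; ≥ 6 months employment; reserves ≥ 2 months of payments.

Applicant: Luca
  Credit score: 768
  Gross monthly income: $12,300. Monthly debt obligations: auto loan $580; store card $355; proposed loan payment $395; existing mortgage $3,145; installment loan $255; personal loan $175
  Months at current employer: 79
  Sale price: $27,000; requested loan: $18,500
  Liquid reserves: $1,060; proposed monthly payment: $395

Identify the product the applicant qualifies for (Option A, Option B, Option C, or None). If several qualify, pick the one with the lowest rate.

Option A

Total debts = (580 + 355 + 395 + 3,145 + 255 + 175) = 4,905; DTI = 4,905/12,300 = 39.9%.
LTV = 18,500/27,000 = 68.5%.
Reserves = 1,060/395 = 2.7 months.
Option A: score 768 ≥ 640; DTI 39.9% ≤ 43%; employment 79 ≥ 24 mo → qualifies.
Option B: score 768 ≥ 640; DTI 39.9% ≤ 50%; reserves 2.7 < 6 mo → does not qualify.
Option C: score 768 ≥ 640; DTI 39.9% > 38%; LTV 68.5% ≤ 85%; employment 79 ≥ 6 mo; reserves 2.7 ≥ 2 mo → does not qualify.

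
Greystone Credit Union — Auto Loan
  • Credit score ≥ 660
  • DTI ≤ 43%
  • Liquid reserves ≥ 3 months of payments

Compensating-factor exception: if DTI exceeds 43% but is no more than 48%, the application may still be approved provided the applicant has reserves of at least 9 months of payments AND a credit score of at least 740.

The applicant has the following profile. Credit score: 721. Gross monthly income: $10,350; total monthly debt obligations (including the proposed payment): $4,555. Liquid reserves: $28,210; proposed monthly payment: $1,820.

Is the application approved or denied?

Credit score 721 ≥ 660 (meets base)
DTI: 4,555 ÷ 10,350 = 44%, over the 43% base limit.
Liquid reserves cover 28,210/1,820 = 15.5 months — ≥ 3 required
44% falls in the override range (43%–48%), so the compensating-factor test applies.
Override check — reserves: 15.5 mo (ok); score: 721 (below 740).
Compensating-factor requirement not fully met.

Denied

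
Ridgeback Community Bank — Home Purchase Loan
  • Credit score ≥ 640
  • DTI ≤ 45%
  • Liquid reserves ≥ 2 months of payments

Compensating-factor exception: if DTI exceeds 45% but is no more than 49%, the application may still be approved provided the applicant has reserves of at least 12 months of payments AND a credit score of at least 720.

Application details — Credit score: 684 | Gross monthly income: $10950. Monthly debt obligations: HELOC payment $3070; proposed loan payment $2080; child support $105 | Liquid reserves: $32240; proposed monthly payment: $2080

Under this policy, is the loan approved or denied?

Credit score 684 ≥ 640 (meets base)
Total debts = (3,070 + 2,080 + 105) = 5,255. DTI: 5,255 ÷ 10,950 = 48%, over the 45% base limit.
Reserves = 32,240/2,080 = 15.5 months ≥ 2
48% falls in the override range (45%–49%), so the compensating-factor test applies.
Reserves 15.5 ≥ 12 months; credit score 684 < 720.
Compensating-factor requirement not fully met.

Denied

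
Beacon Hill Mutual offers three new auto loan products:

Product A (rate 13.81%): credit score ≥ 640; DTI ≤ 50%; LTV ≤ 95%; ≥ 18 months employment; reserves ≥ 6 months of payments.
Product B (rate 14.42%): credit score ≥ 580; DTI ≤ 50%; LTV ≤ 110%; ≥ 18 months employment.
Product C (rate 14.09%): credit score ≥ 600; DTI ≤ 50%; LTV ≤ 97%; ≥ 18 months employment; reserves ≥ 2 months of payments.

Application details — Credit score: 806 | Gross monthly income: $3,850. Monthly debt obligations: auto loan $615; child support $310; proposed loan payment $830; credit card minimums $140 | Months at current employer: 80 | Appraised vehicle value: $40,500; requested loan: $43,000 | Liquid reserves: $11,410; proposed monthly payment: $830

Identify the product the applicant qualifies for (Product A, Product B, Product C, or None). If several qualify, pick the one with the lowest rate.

Product B

Total debts = (615 + 310 + 830 + 140) = 1,895; DTI = 1,895/3,850 = 49.2%.
LTV = 43,000/40,500 = 106.2%.
Reserves = 11,410/830 = 13.7 months.
Product A: score 806 ≥ 640; DTI 49.2% ≤ 50%; LTV 106.2% > 95%; employment 80 ≥ 18 mo; reserves 13.7 ≥ 6 mo → does not qualify.
Product B: score 806 ≥ 580; DTI 49.2% ≤ 50%; LTV 106.2% ≤ 110%; employment 80 ≥ 18 mo → qualifies.
Product C: score 806 ≥ 600; DTI 49.2% ≤ 50%; LTV 106.2% > 97%; employment 80 ≥ 18 mo; reserves 13.7 ≥ 2 mo → does not qualify.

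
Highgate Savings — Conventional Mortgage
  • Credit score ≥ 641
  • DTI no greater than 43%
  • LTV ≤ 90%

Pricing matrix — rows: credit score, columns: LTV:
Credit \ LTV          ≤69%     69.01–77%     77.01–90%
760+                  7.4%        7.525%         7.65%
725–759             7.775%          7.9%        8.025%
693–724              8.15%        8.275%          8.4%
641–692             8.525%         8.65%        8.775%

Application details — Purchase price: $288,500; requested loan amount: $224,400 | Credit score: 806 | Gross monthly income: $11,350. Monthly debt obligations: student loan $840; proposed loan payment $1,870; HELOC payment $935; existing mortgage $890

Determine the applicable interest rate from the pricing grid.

Credit score 806 ≥ 641; Total monthly debts = (840 + 1,870 + 935 + 890) = 4,535. DTI: 4,535 ÷ 11,350 = 40%, within the 43% cap
LTV: 224,400 ÷ 288,500 = 77.8%, within 90% cap
Row: 806 falls in 760+. Column: 77.8% falls in 77.01–90%. Rate = 7.65%.

7.65%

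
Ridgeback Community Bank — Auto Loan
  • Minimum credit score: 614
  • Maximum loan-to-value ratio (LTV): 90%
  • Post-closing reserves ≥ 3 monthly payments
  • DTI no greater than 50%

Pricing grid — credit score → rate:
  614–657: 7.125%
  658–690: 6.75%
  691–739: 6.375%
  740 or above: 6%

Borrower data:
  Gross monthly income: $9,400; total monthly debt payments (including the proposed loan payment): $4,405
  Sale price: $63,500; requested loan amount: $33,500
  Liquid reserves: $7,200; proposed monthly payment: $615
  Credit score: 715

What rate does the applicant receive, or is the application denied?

Credit score 715 ≥ 614 (meets minimum)
Liquid reserves cover 7,200/615 = 11.7 months — ≥ 3 required
LTV = 33,500/63,500 = 52.8% ≤ 90%
DTI = 4,405/9,400 = 46.9% ≤ 50%
All requirements met. Score 715 falls in the 691–739 tier → 6.375%.

Approved at 6.375%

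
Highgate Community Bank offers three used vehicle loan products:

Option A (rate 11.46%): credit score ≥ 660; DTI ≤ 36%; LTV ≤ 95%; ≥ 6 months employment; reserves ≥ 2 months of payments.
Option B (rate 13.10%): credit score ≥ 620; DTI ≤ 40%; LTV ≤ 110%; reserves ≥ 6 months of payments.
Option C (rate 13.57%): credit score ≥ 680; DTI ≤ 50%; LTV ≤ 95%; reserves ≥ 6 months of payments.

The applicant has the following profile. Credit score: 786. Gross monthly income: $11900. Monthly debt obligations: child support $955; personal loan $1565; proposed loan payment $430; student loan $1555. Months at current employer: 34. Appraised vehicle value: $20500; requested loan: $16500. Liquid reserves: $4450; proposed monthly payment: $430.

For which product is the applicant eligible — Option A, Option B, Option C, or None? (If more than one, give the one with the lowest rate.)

Total debts = (955 + 1,565 + 430 + 1,555) = 4,505; DTI = 4,505/11,900 = 37.9%.
LTV = 16,500/20,500 = 80.5%.
Reserves = 4,450/430 = 10.3 months.
Option A: score 786 ≥ 660; DTI 37.9% > 36%; LTV 80.5% ≤ 95%; employment 34 ≥ 6 mo; reserves 10.3 ≥ 2 mo → does not qualify.
Option B: score 786 ≥ 620; DTI 37.9% ≤ 40%; LTV 80.5% ≤ 110%; reserves 10.3 ≥ 6 mo → qualifies.
Option C: score 786 ≥ 680; DTI 37.9% ≤ 50%; LTV 80.5% ≤ 95%; reserves 10.3 ≥ 6 mo → qualifies.
Qualifying: Option B, Option C. Lowest rate is 13.10% → Option B.

Option B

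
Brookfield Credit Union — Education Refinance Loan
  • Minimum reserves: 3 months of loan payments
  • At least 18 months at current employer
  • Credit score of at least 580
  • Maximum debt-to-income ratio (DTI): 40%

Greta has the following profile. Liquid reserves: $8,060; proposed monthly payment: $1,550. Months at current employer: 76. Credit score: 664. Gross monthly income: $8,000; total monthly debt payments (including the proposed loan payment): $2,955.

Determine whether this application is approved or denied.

Liquid reserves cover 8,060/1,550 = 5.2 months — ≥ 3 required
Employment 76 ≥ 18 months
Credit score 664 ≥ 580 (meets)
DTI: 2,955 ÷ 8,000 = 36.9%, within the 40% cap
All criteria satisfied.

Approved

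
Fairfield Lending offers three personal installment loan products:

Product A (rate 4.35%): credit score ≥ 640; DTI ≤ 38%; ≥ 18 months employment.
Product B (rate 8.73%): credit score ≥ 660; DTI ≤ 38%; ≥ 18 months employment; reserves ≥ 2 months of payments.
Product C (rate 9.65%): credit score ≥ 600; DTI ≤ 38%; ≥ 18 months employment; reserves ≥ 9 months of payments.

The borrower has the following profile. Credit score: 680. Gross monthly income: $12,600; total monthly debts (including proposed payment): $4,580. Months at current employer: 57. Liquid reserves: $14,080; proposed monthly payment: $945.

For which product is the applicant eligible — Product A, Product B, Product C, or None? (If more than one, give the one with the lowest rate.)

Product A

DTI = 4,580/12,600 = 36.3%.
Reserves = 14,080/945 = 14.9 months.
Product A: score 680 ≥ 640; DTI 36.3% ≤ 38%; employment 57 ≥ 18 mo → qualifies.
Product B: score 680 ≥ 660; DTI 36.3% ≤ 38%; employment 57 ≥ 18 mo; reserves 14.9 ≥ 2 mo → qualifies.
Product C: score 680 ≥ 600; DTI 36.3% ≤ 38%; employment 57 ≥ 18 mo; reserves 14.9 ≥ 9 mo → qualifies.
Qualifying: Product A, Product B, Product C. Lowest rate is 4.35% → Product A.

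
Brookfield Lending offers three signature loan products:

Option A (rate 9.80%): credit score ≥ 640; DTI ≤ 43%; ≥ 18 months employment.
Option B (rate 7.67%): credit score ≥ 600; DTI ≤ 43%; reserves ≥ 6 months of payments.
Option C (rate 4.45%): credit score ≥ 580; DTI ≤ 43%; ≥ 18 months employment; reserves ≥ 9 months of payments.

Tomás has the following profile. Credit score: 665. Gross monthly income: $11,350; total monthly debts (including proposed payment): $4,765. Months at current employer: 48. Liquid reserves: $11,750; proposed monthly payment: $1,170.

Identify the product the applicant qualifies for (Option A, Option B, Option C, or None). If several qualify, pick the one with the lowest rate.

DTI = 4,765/11,350 = 42%.
Reserves = 11,750/1,170 = 10.0 months.
Option A: score 665 ≥ 640; DTI 42% ≤ 43%; employment 48 ≥ 18 mo → qualifies.
Option B: score 665 ≥ 600; DTI 42% ≤ 43%; reserves 10.0 ≥ 6 mo → qualifies.
Option C: score 665 ≥ 580; DTI 42% ≤ 43%; employment 48 ≥ 18 mo; reserves 10.0 ≥ 9 mo → qualifies.
Qualifying: Option A, Option B, Option C. Lowest rate is 4.45% → Option C.

Option C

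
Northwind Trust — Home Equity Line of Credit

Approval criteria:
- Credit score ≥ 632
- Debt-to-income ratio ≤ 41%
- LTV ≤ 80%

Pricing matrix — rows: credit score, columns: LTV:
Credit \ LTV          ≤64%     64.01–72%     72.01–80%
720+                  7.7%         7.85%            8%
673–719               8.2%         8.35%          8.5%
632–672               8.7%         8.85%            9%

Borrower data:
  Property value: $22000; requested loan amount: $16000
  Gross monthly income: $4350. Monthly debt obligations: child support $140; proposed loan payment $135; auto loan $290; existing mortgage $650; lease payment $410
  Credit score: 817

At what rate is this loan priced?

Credit score 817 ≥ 632; Total monthly debts = (140 + 135 + 290 + 650 + 410) = 1,625. Debt-to-income = 1,625/4,350 = 37.4% — meets 41% limit
LTV: 16,000 ÷ 22,000 = 72.7%, within 80% cap
Score 817 is in the 720+ band; LTV 72.7% is in the 72.01–80% band → 8%.

8%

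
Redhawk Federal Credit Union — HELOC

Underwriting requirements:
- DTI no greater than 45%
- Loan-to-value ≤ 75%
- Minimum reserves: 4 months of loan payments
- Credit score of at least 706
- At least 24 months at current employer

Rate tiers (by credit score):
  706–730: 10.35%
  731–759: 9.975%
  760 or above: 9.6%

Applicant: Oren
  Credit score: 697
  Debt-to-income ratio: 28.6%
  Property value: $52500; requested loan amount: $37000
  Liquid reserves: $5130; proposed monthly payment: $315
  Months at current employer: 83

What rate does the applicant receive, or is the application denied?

Credit score 697 < 706 (below minimum)
Employment 83 ≥ 24 months
Liquid reserves cover 5,130/315 = 16.3 months — ≥ 4 required
Loan-to-value = 37,000/52,500 = 70.5% — pass (75% max)
DTI 28.6% ≤ 45%
Not all requirements met → denied.

Denied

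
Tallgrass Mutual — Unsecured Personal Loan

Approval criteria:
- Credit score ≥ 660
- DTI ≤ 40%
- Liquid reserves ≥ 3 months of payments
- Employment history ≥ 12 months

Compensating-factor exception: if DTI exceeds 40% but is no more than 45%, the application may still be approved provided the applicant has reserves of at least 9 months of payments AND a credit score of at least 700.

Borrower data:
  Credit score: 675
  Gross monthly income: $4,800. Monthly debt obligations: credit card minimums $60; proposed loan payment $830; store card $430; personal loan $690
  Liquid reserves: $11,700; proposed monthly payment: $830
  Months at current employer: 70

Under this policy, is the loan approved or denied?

Denied

Credit score 675 ≥ 660 (meets base)
Total debts = (60 + 830 + 430 + 690) = 2,010. DTI = 2,010/4,800 = 41.9% > 40% — standard DTI limit exceeded.
Reserves = 11,700/830 = 14.1 months ≥ 3
Employment 70 ≥ 12 months
DTI 41.9% is within the 40%–45% exception band; checking compensating factors.
Override check — reserves: 14.1 mo (ok); score: 675 (below 700).
Compensating-factor requirement not fully met.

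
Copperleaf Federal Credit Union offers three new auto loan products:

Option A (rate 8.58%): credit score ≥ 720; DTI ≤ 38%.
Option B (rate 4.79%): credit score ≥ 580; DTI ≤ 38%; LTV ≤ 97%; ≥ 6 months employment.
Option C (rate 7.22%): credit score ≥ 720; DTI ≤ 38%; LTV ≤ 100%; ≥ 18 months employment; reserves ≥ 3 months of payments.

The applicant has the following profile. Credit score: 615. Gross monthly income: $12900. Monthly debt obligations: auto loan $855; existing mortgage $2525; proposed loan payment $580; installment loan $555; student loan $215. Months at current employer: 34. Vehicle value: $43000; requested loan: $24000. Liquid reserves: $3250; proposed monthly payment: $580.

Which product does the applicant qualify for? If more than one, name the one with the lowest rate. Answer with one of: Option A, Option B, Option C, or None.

Option B

Total debts = (855 + 2,525 + 580 + 555 + 215) = 4,730; DTI = 4,730/12,900 = 36.7%.
LTV = 24,000/43,000 = 55.8%.
Reserves = 3,250/580 = 5.6 months.
Option A: score 615 < 720; DTI 36.7% ≤ 38% → does not qualify.
Option B: score 615 ≥ 580; DTI 36.7% ≤ 38%; LTV 55.8% ≤ 97%; employment 34 ≥ 6 mo → qualifies.
Option C: score 615 < 720; DTI 36.7% ≤ 38%; LTV 55.8% ≤ 100%; employment 34 ≥ 18 mo; reserves 5.6 ≥ 3 mo → does not qualify.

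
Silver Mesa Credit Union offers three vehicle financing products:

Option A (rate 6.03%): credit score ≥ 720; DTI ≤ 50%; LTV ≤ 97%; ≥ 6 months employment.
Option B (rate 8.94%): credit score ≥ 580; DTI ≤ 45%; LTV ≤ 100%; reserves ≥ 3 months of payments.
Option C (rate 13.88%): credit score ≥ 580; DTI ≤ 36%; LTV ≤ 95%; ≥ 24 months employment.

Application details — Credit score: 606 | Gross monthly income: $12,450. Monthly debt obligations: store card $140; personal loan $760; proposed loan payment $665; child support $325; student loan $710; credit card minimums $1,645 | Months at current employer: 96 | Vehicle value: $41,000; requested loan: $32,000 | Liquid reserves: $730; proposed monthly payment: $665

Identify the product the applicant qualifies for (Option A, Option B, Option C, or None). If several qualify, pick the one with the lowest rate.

Option C

Total debts = (140 + 760 + 665 + 325 + 710 + 1,645) = 4,245; DTI = 4,245/12,450 = 34.1%.
LTV = 32,000/41,000 = 78%.
Reserves = 730/665 = 1.1 months.
Option A: score 606 < 720; DTI 34.1% ≤ 50%; LTV 78% ≤ 97%; employment 96 ≥ 6 mo → does not qualify.
Option B: score 606 ≥ 580; DTI 34.1% ≤ 45%; LTV 78% ≤ 100%; reserves 1.1 < 3 mo → does not qualify.
Option C: score 606 ≥ 580; DTI 34.1% ≤ 36%; LTV 78% ≤ 95%; employment 96 ≥ 24 mo → qualifies.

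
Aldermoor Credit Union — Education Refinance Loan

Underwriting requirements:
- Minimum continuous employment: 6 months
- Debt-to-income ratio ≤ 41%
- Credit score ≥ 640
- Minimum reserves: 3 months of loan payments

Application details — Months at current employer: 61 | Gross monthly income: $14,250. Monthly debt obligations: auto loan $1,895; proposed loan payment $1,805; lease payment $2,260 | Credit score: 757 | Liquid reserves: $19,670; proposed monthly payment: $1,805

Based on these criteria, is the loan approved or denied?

Denied

Employment 61 ≥ 6 months
Total monthly debts = (1,895 + 1,805 + 2,260) = 5,960. DTI = 5,960/14,250 = 41.8% > 41%
Credit score 757 ≥ 640 (meets)
Liquid reserves cover 19,670/1,805 = 10.9 months — ≥ 3 required
Fails on DTI.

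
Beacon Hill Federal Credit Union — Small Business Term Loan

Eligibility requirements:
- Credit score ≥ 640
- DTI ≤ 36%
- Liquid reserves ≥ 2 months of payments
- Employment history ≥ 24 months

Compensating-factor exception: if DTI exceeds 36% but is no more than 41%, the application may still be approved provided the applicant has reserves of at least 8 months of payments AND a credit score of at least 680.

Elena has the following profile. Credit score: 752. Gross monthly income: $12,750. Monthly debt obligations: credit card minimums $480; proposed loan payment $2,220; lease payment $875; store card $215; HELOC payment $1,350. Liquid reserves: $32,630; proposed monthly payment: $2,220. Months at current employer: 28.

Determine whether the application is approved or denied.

Credit score 752 ≥ 640 (meets base)
Total debts = (480 + 2,220 + 875 + 215 + 1,350) = 5,140. DTI = 5,140/12,750 = 40.3% > 36% — standard DTI limit exceeded.
Liquid reserves cover 32,630/2,220 = 14.7 months — ≥ 2 required
Employment 28 ≥ 24 months
DTI 40.3% is within the 36%–41% exception band; checking compensating factors.
Reserves 14.7 ≥ 8 months; credit score 752 ≥ 680.
Both override conditions satisfied; DTI exception granted.

Approved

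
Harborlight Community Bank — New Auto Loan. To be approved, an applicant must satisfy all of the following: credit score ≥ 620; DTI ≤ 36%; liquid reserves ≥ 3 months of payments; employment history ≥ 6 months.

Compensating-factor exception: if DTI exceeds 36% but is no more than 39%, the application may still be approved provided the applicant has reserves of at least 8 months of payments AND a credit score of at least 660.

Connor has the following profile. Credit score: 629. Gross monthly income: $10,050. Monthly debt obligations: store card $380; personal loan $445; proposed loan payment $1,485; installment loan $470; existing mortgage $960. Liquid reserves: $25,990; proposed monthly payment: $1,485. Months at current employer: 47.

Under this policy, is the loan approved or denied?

Denied

Credit score 629 ≥ 620 (meets base)
Total debts = (380 + 445 + 1,485 + 470 + 960) = 3,740. DTI = 3,740/10,050 = 37.2% > 36% — standard DTI limit exceeded.
Reserves = 25,990/1,485 = 17.5 months ≥ 3
Employment 47 ≥ 6 months
37.2% falls in the override range (36%–39%), so the compensating-factor test applies.
Override check — reserves: 17.5 mo (ok); score: 629 (below 660).
Compensating-factor requirement not fully met.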